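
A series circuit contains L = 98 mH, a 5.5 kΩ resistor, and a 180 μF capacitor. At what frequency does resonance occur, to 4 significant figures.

ω₀ = 1/√(LC) = 1/√(0.098 × 0.00018) = 238.1 rad/s
f₀ = ω₀/(2π) = 37.89 Hz

37.89 Hz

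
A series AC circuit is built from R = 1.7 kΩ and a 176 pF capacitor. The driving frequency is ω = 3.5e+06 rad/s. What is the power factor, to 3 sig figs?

X_C = 1/(ωC) = 1620 Ω
Z = 1700 − j1620 Ω
|Z| = √(1700² + 1620²) = 2350 Ω
∠Z = arctan(-1620/1700) = -43.7°
cos φ = cos(-43.7°) = 0.723

0.723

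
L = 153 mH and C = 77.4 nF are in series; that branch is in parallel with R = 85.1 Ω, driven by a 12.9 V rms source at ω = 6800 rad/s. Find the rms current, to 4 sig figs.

X_L = ωL = 1040 Ω
X_C = 1/(ωC) = 1900 Ω
Branch 1: Z₁ = R = 85.10 Ω
Branch 2 (series LC): Z₂ = j(X_L − X_C) = −j859.6 Ω
Parallel: Z = Z₁Z₂/(Z₁+Z₂), |Z| = 84.69 Ω, ∠Z = -5.654°
I = V/|Z| = 12.9/84.69 = 152.3 mA

152.3 mA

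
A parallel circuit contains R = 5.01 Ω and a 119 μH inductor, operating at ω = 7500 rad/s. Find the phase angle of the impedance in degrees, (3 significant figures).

79.9°

X_L = ωL = 0.893 Ω
Parallel: admittances add. Y = 1/R + 1/(jωL)
Y = (0.200 − j1.12) S
|Y| = 1.14 S → |Z| = 1/|Y| = 0.879 Ω, ∠Z = −∠Y = 79.9°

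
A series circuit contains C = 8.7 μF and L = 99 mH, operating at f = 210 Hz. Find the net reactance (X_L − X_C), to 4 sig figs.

ω = 2πf = 1319 rad/s
X_L = ωL = 130.6 Ω
X_C = 1/(ωC) = 87.11 Ω
X = 130.6 − 87.11 = 43.51 Ω

43.51 Ω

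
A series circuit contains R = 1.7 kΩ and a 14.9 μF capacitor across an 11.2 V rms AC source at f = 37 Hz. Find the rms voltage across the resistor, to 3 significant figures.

11.0 V

ω = 2πf = 232.5 rad/s
X_C = 1/(ωC) = 289 Ω
Z = 1700 − j289 Ω
|Z| = √(1700² + 289²) = 1720 Ω
I = V/|Z| = 6.50 mA
V_R = I·|Z_R| = 0.00650 × 1700 = 11.0 V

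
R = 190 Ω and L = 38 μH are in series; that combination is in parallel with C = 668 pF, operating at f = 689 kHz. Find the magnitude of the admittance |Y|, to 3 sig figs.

ω = 2πf = 4.329e+06 rad/s
X_L = ωL = 165 Ω
X_C = 1/(ωC) = 346 Ω
Branch 1 (R+jX_L): Z₁ = 190 + j165 Ω, |Z₁| = 251 Ω
Branch 2 (−jX_C): Z₂ = −j346 Ω
Parallel: Z = Z₁Z₂/(Z₁+Z₂), |Z| = 331 Ω, ∠Z = -5.46°
|Y| = 1/|Z| = 3.02 mS

3.02 mS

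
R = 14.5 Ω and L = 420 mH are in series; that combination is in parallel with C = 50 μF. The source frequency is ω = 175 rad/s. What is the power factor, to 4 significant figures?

0.5110

X_L = ωL = 73.50 Ω
X_C = 1/(ωC) = 114.3 Ω
Branch 1 (R+jX_L): Z₁ = 14.50 + j73.50 Ω, |Z₁| = 74.92 Ω
Branch 2 (−jX_C): Z₂ = −j114.3 Ω
Parallel: Z = Z₁Z₂/(Z₁+Z₂), |Z| = 197.8 Ω, ∠Z = 59.27°
cos φ = cos(59.27°) = 0.5110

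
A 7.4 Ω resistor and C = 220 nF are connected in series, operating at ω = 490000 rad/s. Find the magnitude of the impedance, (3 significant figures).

11.9 Ω

X_C = 1/(ωC) = 9.28 Ω
Z = 7.40 − j9.28 Ω
|Z| = √(7.40² + 9.28²) = 11.9 Ω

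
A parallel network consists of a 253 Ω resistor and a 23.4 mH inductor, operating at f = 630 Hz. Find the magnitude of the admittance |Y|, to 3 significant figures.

11.5 mS

ω = 2πf = 3958 rad/s
X_L = ωL = 92.6 Ω
Parallel: admittances add. Y = 1/R + 1/(jωL)
Y = (0.00395 − j0.0108) S
|Y| = 0.0115 S → |Z| = 1/|Y| = 87.0 Ω, ∠Z = −∠Y = 69.9°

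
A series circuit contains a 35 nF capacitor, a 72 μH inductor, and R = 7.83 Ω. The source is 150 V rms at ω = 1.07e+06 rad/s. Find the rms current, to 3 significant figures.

X_L = ωL = 77.0 Ω
X_C = 1/(ωC) = 26.7 Ω
Net reactance X = X_L − X_C = 50.3 Ω
Z = 7.83 + j50.3 Ω
|Z| = √(7.83² + 50.3²) = 50.9 Ω
I = V/|Z| = 150/50.9 = 2.94 A

2.94 A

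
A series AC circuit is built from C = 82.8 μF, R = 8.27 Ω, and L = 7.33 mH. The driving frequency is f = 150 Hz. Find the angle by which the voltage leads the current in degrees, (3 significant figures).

ω = 2πf = 942.5 rad/s
X_L = ωL = 6.91 Ω
X_C = 1/(ωC) = 12.8 Ω
Net reactance X = X_L − X_C = -5.91 Ω
Z = 8.27 − j5.91 Ω
|Z| = √(8.27² + 5.91²) = 10.2 Ω
∠Z = arctan(-5.91/8.27) = -35.5°

-35.5°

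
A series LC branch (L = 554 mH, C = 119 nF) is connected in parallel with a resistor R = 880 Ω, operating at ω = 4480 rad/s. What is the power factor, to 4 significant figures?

X_L = ωL = 2482 Ω
X_C = 1/(ωC) = 1876 Ω
Branch 1: Z₁ = R = 880.0 Ω
Branch 2 (series LC): Z₂ = j(X_L − X_C) = j606.2 Ω
Parallel: Z = Z₁Z₂/(Z₁+Z₂), |Z| = 499.2 Ω, ∠Z = 55.44°
cos φ = cos(55.44°) = 0.5673

0.5673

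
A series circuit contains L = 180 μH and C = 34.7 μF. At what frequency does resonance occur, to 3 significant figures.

ω₀ = 1/√(LC) = 1/√(0.00018 × 3.47e-05) = 12650 rad/s
f₀ = ω₀/(2π) = 2.01 kHz

2.01 kHz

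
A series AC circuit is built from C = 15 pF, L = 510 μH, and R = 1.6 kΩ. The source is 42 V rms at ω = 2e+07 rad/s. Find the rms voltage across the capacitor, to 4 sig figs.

19.86 V

X_L = ωL = 10200 Ω
X_C = 1/(ωC) = 3333 Ω
Net reactance X = X_L − X_C = 6867 Ω
Z = 1600 + j6867 Ω
|Z| = √(1600² + 6867²) = 7051 Ω
I = V/|Z| = 5.957 mA
V_C = I·|Z_C| = 0.005957 × 3333 = 19.86 V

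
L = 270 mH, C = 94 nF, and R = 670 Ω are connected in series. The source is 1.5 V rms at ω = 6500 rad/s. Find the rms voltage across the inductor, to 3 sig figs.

X_L = ωL = 1760 Ω
X_C = 1/(ωC) = 1640 Ω
Net reactance X = X_L − X_C = 118 Ω
Z = 670 + j118 Ω
|Z| = √(670² + 118²) = 680 Ω
I = V/|Z| = 2.20 mA
V_L = I·|Z_L| = 0.00220 × 1760 = 3.87 V

3.87 V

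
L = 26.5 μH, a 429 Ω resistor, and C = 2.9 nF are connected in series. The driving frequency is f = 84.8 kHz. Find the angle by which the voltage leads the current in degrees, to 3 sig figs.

-55.9°

ω = 2πf = 532800 rad/s
X_L = ωL = 14.1 Ω
X_C = 1/(ωC) = 647 Ω
Net reactance X = X_L − X_C = -633 Ω
Z = 429 − j633 Ω
|Z| = √(429² + 633²) = 765 Ω
∠Z = arctan(-633/429) = -55.9°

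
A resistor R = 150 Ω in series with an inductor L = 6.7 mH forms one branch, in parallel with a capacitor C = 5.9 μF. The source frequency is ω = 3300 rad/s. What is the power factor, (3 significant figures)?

X_L = ωL = 22.1 Ω
X_C = 1/(ωC) = 51.4 Ω
Branch 1 (R+jX_L): Z₁ = 150 + j22.1 Ω, |Z₁| = 152 Ω
Branch 2 (−jX_C): Z₂ = −j51.4 Ω
Parallel: Z = Z₁Z₂/(Z₁+Z₂), |Z| = 51.0 Ω, ∠Z = -70.6°
cos φ = cos(-70.6°) = 0.332

0.332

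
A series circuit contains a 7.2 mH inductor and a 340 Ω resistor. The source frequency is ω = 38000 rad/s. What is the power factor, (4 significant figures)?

0.7791

X_L = ωL = 273.6 Ω
Z = 340.0 + j273.6 Ω
|Z| = √(340.0² + 273.6²) = 436.4 Ω
∠Z = arctan(273.6/340.0) = 38.82°
cos φ = cos(38.82°) = 0.7791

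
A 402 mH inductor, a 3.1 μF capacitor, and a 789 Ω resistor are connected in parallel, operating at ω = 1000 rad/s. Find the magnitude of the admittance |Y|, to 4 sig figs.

1.408 mS

X_L = ωL = 402.0 Ω
X_C = 1/(ωC) = 322.6 Ω
Parallel: admittances add. Y = 1/R + 1/(jωL) + jωC
Y = (0.001267 + j0.0006124) S
|Y| = 0.001408 S → |Z| = 1/|Y| = 710.4 Ω, ∠Z = −∠Y = -25.79°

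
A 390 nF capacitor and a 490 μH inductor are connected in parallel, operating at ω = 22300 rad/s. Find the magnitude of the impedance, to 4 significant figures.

X_L = ωL = 10.93 Ω
X_C = 1/(ωC) = 115.0 Ω
Parallel: admittances add. Y = 1/(jωL) + jωC
Y = (0 − j0.08282) S
|Y| = 0.08282 S → |Z| = 1/|Y| = 12.07 Ω, ∠Z = −∠Y = 90.00°

12.07 Ω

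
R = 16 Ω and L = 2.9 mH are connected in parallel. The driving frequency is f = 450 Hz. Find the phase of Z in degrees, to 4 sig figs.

62.87°

ω = 2πf = 2827 rad/s
X_L = ωL = 8.200 Ω
Parallel: admittances add. Y = 1/R + 1/(jωL)
Y = (0.06250 − j0.1220) S
|Y| = 0.1370 S → |Z| = 1/|Y| = 7.297 Ω, ∠Z = −∠Y = 62.87°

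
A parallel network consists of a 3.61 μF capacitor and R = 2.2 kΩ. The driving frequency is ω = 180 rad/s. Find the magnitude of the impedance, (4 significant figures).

X_C = 1/(ωC) = 1539 Ω
Parallel: admittances add. Y = 1/R + jωC
Y = (0.0004545 + j0.0006498) S
|Y| = 0.0007930 S → |Z| = 1/|Y| = 1261 Ω, ∠Z = −∠Y = -55.03°

1261 Ω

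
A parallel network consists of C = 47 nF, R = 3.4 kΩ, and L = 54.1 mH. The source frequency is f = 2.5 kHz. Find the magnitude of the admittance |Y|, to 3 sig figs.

ω = 2πf = 15710 rad/s
X_L = ωL = 850 Ω
X_C = 1/(ωC) = 1350 Ω
Parallel: admittances add. Y = 1/R + 1/(jωL) + jωC
Y = (0.000294 − j0.000438) S
|Y| = 0.000528 S → |Z| = 1/|Y| = 1890 Ω, ∠Z = −∠Y = 56.1°

528 μS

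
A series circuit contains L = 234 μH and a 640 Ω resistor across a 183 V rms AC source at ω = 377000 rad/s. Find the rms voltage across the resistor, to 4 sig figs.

X_L = ωL = 88.22 Ω
Z = 640.0 + j88.22 Ω
|Z| = √(640.0² + 88.22²) = 646.1 Ω
I = V/|Z| = 283.3 mA
V_R = I·|Z_R| = 0.2833 × 640.0 = 181.3 V

181.3 V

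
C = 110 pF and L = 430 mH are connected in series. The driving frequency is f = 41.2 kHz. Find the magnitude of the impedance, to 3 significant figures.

ω = 2πf = 258900 rad/s
X_L = ωL = 111000 Ω
X_C = 1/(ωC) = 35100 Ω
Net reactance X = X_L − X_C = 76200 Ω
Z = j76200 Ω
|Z| = √(0² + 76200²) = 76200 Ω

76200 Ω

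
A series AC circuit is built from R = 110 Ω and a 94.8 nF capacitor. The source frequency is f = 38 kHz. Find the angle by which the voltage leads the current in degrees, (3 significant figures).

ω = 2πf = 238800 rad/s
X_C = 1/(ωC) = 44.2 Ω
Z = 110 − j44.2 Ω
|Z| = √(110² + 44.2²) = 119 Ω
∠Z = arctan(-44.2/110) = -21.9°

-21.9°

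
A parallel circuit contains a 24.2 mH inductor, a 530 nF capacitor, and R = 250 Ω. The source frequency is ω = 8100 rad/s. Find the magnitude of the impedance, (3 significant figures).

X_L = ωL = 196 Ω
X_C = 1/(ωC) = 233 Ω
Parallel: admittances add. Y = 1/R + 1/(jωL) + jωC
Y = (0.00400 − j0.000809) S
|Y| = 0.00408 S → |Z| = 1/|Y| = 245 Ω, ∠Z = −∠Y = 11.4°

245 Ω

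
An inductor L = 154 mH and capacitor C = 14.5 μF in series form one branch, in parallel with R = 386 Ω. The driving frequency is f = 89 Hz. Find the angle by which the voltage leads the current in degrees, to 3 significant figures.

-84.5°

ω = 2πf = 559.2 rad/s
X_L = ωL = 86.1 Ω
X_C = 1/(ωC) = 123 Ω
Branch 1: Z₁ = R = 386 Ω
Branch 2 (series LC): Z₂ = j(X_L − X_C) = −j37.2 Ω
Parallel: Z = Z₁Z₂/(Z₁+Z₂), |Z| = 37.0 Ω, ∠Z = -84.5°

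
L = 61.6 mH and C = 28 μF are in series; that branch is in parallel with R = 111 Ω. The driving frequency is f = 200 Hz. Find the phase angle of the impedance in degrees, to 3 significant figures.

66.2°

ω = 2πf = 1257 rad/s
X_L = ωL = 77.4 Ω
X_C = 1/(ωC) = 28.4 Ω
Branch 1: Z₁ = R = 111 Ω
Branch 2 (series LC): Z₂ = j(X_L − X_C) = j49.0 Ω
Parallel: Z = Z₁Z₂/(Z₁+Z₂), |Z| = 44.8 Ω, ∠Z = 66.2°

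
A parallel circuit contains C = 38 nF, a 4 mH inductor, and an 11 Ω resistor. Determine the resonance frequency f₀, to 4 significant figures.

ω₀ = 1/√(LC) = 1/√(0.004 × 3.8e-08) = 81110 rad/s
f₀ = ω₀/(2π) = 12.91 kHz

12.91 kHz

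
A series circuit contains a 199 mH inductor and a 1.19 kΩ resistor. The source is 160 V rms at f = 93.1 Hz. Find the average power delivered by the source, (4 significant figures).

ω = 2πf = 585.0 rad/s
X_L = ωL = 116.4 Ω
Z = 1190 + j116.4 Ω
|Z| = √(1190² + 116.4²) = 1196 Ω
∠Z = arctan(116.4/1190) = 5.587°
I = V/|Z| = 133.8 mA
P = VI cos φ = 160 × 0.1338 × cos(5.587°) = 21.31 W

21.31 W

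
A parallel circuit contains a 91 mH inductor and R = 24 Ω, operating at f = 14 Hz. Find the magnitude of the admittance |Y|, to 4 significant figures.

ω = 2πf = 87.96 rad/s
X_L = ωL = 8.005 Ω
Parallel: admittances add. Y = 1/R + 1/(jωL)
Y = (0.04167 − j0.1249) S
|Y| = 0.1317 S → |Z| = 1/|Y| = 7.594 Ω, ∠Z = −∠Y = 71.55°

131.7 mS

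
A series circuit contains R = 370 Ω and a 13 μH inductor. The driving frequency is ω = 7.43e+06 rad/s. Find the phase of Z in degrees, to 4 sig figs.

14.63°

X_L = ωL = 96.59 Ω
Z = 370.0 + j96.59 Ω
|Z| = √(370.0² + 96.59²) = 382.4 Ω
∠Z = arctan(96.59/370.0) = 14.63°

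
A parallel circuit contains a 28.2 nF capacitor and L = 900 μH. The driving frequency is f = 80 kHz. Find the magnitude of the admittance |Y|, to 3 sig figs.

ω = 2πf = 502700 rad/s
X_L = ωL = 452 Ω
X_C = 1/(ωC) = 70.5 Ω
Parallel: admittances add. Y = 1/(jωL) + jωC
Y = (0 + j0.0120) S
|Y| = 0.0120 S → |Z| = 1/|Y| = 83.6 Ω, ∠Z = −∠Y = -90.0°

12.0 mS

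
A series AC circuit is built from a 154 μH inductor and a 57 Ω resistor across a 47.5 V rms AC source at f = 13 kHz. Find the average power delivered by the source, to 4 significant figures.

ω = 2πf = 81680 rad/s
X_L = ωL = 12.58 Ω
Z = 57.00 + j12.58 Ω
|Z| = √(57.00² + 12.58²) = 58.37 Ω
∠Z = arctan(12.58/57.00) = 12.44°
I = V/|Z| = 813.8 mA
P = VI cos φ = 47.5 × 0.8138 × cos(12.44°) = 37.75 W

37.75 W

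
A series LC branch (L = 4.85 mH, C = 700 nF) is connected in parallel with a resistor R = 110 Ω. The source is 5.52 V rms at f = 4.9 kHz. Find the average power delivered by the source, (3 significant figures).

ω = 2πf = 30790 rad/s
X_L = ωL = 149 Ω
X_C = 1/(ωC) = 46.4 Ω
Branch 1: Z₁ = R = 110 Ω
Branch 2 (series LC): Z₂ = j(X_L − X_C) = j103 Ω
Parallel: Z = Z₁Z₂/(Z₁+Z₂), |Z| = 75.2 Ω, ∠Z = 46.9°
I = V/|Z| = 73.4 mA
P = VI cos φ = 5.52 × 0.0734 × cos(46.9°) = 277 mW

277 mW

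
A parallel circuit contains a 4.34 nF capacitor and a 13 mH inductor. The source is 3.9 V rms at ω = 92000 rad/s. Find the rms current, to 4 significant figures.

1.704 mA

X_L = ωL = 1196 Ω
X_C = 1/(ωC) = 2505 Ω
Parallel: admittances add. Y = 1/(jωL) + jωC
Y = (0 − j0.0004368) S
|Y| = 0.0004368 S → |Z| = 1/|Y| = 2289 Ω, ∠Z = −∠Y = 90.00°
I = V/|Z| = 3.9/2289 = 1.704 mA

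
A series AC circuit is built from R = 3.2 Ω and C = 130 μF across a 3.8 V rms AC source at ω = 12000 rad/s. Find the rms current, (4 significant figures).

1.164 A

X_C = 1/(ωC) = 0.6410 Ω
Z = 3.200 − j0.6410 Ω
|Z| = √(3.200² + 0.6410²) = 3.264 Ω
I = V/|Z| = 3.8/3.264 = 1.164 A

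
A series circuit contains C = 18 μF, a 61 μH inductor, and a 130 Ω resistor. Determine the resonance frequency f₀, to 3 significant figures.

ω₀ = 1/√(LC) = 1/√(6.1e-05 × 1.8e-05) = 30180 rad/s
f₀ = ω₀/(2π) = 4.80 kHz

4.80 kHz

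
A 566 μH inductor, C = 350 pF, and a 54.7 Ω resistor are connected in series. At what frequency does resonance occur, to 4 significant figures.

357.6 kHz

ω₀ = 1/√(LC) = 1/√(0.000566 × 3.5e-10) = 2.247e+06 rad/s
f₀ = ω₀/(2π) = 357.6 kHz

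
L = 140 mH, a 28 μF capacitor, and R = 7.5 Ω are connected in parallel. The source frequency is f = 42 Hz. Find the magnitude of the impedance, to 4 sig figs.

7.420 Ω

ω = 2πf = 263.9 rad/s
X_L = ωL = 36.95 Ω
X_C = 1/(ωC) = 135.3 Ω
Parallel: admittances add. Y = 1/R + 1/(jωL) + jωC
Y = (0.1333 − j0.01968) S
|Y| = 0.1348 S → |Z| = 1/|Y| = 7.420 Ω, ∠Z = −∠Y = 8.395°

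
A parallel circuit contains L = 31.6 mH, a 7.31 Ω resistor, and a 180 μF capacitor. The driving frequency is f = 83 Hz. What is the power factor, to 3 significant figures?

ω = 2πf = 521.5 rad/s
X_L = ωL = 16.5 Ω
X_C = 1/(ωC) = 10.7 Ω
Parallel: admittances add. Y = 1/R + 1/(jωL) + jωC
Y = (0.137 + j0.0332) S
|Y| = 0.141 S → |Z| = 1/|Y| = 7.10 Ω, ∠Z = −∠Y = -13.6°
cos φ = cos(-13.6°) = 0.972

0.972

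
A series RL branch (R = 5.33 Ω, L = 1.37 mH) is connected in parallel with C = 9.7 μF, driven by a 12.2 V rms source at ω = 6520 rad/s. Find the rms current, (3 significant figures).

646 mA

X_L = ωL = 8.93 Ω
X_C = 1/(ωC) = 15.8 Ω
Branch 1 (R+jX_L): Z₁ = 5.33 + j8.93 Ω, |Z₁| = 10.4 Ω
Branch 2 (−jX_C): Z₂ = −j15.8 Ω
Parallel: Z = Z₁Z₂/(Z₁+Z₂), |Z| = 18.9 Ω, ∠Z = 21.4°
I = V/|Z| = 12.2/18.9 = 646 mA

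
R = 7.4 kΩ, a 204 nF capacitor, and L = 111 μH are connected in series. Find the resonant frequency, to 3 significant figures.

ω₀ = 1/√(LC) = 1/√(0.000111 × 2.04e-07) = 210100 rad/s
f₀ = ω₀/(2π) = 33.4 kHz

33.4 kHz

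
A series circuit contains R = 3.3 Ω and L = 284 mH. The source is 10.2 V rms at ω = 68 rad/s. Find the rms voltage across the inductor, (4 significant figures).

X_L = ωL = 19.31 Ω
Z = 3.300 + j19.31 Ω
|Z| = √(3.300² + 19.31²) = 19.59 Ω
I = V/|Z| = 520.6 mA
V_L = I·|Z_L| = 0.5206 × 19.31 = 10.05 V

10.05 V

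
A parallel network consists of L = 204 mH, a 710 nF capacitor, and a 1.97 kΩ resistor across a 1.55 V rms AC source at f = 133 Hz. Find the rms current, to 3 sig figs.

ω = 2πf = 835.7 rad/s
X_L = ωL = 170 Ω
X_C = 1/(ωC) = 1690 Ω
Parallel: admittances add. Y = 1/R + 1/(jωL) + jωC
Y = (0.000508 − j0.00527) S
|Y| = 0.00530 S → |Z| = 1/|Y| = 189 Ω, ∠Z = −∠Y = 84.5°
I = V/|Z| = 1.55/189 = 8.21 mA

8.21 mA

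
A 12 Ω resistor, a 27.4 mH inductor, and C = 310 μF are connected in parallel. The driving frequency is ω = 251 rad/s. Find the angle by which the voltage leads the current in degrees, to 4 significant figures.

39.05°

X_L = ωL = 6.877 Ω
X_C = 1/(ωC) = 12.85 Ω
Parallel: admittances add. Y = 1/R + 1/(jωL) + jωC
Y = (0.08333 − j0.06759) S
|Y| = 0.1073 S → |Z| = 1/|Y| = 9.320 Ω, ∠Z = −∠Y = 39.05°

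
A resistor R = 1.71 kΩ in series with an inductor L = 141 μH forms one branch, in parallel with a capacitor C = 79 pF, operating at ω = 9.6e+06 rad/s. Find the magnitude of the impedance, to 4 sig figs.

X_L = ωL = 1354 Ω
X_C = 1/(ωC) = 1319 Ω
Branch 1 (R+jX_L): Z₁ = 1710 + j1354 Ω, |Z₁| = 2181 Ω
Branch 2 (−jX_C): Z₂ = −j1319 Ω
Parallel: Z = Z₁Z₂/(Z₁+Z₂), |Z| = 1681 Ω, ∠Z = -52.81°

1681 Ω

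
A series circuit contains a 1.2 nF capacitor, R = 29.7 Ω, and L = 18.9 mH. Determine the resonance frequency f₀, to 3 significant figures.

33.4 kHz

ω₀ = 1/√(LC) = 1/√(0.0189 × 1.2e-09) = 210000 rad/s
f₀ = ω₀/(2π) = 33.4 kHz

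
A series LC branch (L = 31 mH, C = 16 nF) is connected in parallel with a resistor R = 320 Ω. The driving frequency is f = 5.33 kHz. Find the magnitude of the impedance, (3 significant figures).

298 Ω

ω = 2πf = 33490 rad/s
X_L = ωL = 1040 Ω
X_C = 1/(ωC) = 1870 Ω
Branch 1: Z₁ = R = 320 Ω
Branch 2 (series LC): Z₂ = j(X_L − X_C) = −j828 Ω
Parallel: Z = Z₁Z₂/(Z₁+Z₂), |Z| = 298 Ω, ∠Z = -21.1°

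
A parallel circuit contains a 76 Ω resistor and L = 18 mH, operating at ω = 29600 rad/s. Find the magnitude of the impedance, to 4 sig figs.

X_L = ωL = 532.8 Ω
Parallel: admittances add. Y = 1/R + 1/(jωL)
Y = (0.01316 − j0.001877) S
|Y| = 0.01329 S → |Z| = 1/|Y| = 75.24 Ω, ∠Z = −∠Y = 8.118°

75.24 Ω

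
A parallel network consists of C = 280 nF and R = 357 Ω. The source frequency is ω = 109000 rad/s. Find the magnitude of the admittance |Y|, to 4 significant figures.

30.65 mS

X_C = 1/(ωC) = 32.77 Ω
Parallel: admittances add. Y = 1/R + jωC
Y = (0.002801 + j0.03052) S
|Y| = 0.03065 S → |Z| = 1/|Y| = 32.63 Ω, ∠Z = −∠Y = -84.76°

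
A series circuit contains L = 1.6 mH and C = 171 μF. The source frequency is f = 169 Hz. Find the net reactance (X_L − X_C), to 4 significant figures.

-3.808 Ω

ω = 2πf = 1062 rad/s
X_L = ωL = 1.699 Ω
X_C = 1/(ωC) = 5.507 Ω
X = 1.699 − 5.507 = -3.808 Ω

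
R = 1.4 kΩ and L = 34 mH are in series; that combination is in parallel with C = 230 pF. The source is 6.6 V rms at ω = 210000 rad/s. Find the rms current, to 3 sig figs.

X_L = ωL = 7140 Ω
X_C = 1/(ωC) = 20700 Ω
Branch 1 (R+jX_L): Z₁ = 1400 + j7140 Ω, |Z₁| = 7280 Ω
Branch 2 (−jX_C): Z₂ = −j20700 Ω
Parallel: Z = Z₁Z₂/(Z₁+Z₂), |Z| = 11000 Ω, ∠Z = 73.0°
I = V/|Z| = 6.6/11000 = 597 μA

597 μA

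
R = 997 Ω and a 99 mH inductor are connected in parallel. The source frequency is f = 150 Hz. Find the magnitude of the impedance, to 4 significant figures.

92.90 Ω

ω = 2πf = 942.5 rad/s
X_L = ωL = 93.31 Ω
Parallel: admittances add. Y = 1/R + 1/(jωL)
Y = (0.001003 − j0.01072) S
|Y| = 0.01076 S → |Z| = 1/|Y| = 92.90 Ω, ∠Z = −∠Y = 84.65°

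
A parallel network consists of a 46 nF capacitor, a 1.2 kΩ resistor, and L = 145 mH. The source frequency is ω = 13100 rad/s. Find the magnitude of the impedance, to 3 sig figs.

X_L = ωL = 1900 Ω
X_C = 1/(ωC) = 1660 Ω
Parallel: admittances add. Y = 1/R + 1/(jωL) + jωC
Y = (0.000833 + j7.61e-05) S
|Y| = 0.000837 S → |Z| = 1/|Y| = 1200 Ω, ∠Z = −∠Y = -5.22°

1200 Ω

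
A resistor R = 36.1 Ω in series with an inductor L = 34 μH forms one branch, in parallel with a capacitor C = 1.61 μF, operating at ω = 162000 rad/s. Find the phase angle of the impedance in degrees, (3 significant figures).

-84.0°

X_L = ωL = 5.51 Ω
X_C = 1/(ωC) = 3.83 Ω
Branch 1 (R+jX_L): Z₁ = 36.1 + j5.51 Ω, |Z₁| = 36.5 Ω
Branch 2 (−jX_C): Z₂ = −j3.83 Ω
Parallel: Z = Z₁Z₂/(Z₁+Z₂), |Z| = 3.87 Ω, ∠Z = -84.0°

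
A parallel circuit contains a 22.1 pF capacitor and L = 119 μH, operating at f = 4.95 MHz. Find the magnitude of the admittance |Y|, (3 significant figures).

ω = 2πf = 3.11e+07 rad/s
X_L = ωL = 3700 Ω
X_C = 1/(ωC) = 1450 Ω
Parallel: admittances add. Y = 1/(jωL) + jωC
Y = (0 + j0.000417) S
|Y| = 0.000417 S → |Z| = 1/|Y| = 2400 Ω, ∠Z = −∠Y = -90.0°

417 μS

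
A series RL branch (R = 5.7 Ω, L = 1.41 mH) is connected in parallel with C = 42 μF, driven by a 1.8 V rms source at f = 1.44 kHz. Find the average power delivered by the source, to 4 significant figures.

94.59 mW

ω = 2πf = 9048 rad/s
X_L = ωL = 12.76 Ω
X_C = 1/(ωC) = 2.632 Ω
Branch 1 (R+jX_L): Z₁ = 5.700 + j12.76 Ω, |Z₁| = 13.97 Ω
Branch 2 (−jX_C): Z₂ = −j2.632 Ω
Parallel: Z = Z₁Z₂/(Z₁+Z₂), |Z| = 3.164 Ω, ∠Z = -84.70°
I = V/|Z| = 568.8 mA
P = VI cos φ = 1.8 × 0.5688 × cos(-84.70°) = 94.59 mW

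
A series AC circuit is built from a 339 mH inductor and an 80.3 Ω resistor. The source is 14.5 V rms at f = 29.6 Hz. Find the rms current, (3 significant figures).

ω = 2πf = 186.0 rad/s
X_L = ωL = 63.0 Ω
Z = 80.3 + j63.0 Ω
|Z| = √(80.3² + 63.0²) = 102 Ω
I = V/|Z| = 14.5/102 = 142 mA

142 mA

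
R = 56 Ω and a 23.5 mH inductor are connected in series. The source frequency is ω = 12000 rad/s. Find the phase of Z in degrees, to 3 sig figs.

X_L = ωL = 282 Ω
Z = 56.0 + j282 Ω
|Z| = √(56.0² + 282²) = 288 Ω
∠Z = arctan(282/56.0) = 78.8°

78.8°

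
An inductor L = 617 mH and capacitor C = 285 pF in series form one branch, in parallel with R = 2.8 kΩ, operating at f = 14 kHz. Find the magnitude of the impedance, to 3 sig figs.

ω = 2πf = 87960 rad/s
X_L = ωL = 54300 Ω
X_C = 1/(ωC) = 39900 Ω
Branch 1: Z₁ = R = 2800 Ω
Branch 2 (series LC): Z₂ = j(X_L − X_C) = j14400 Ω
Parallel: Z = Z₁Z₂/(Z₁+Z₂), |Z| = 2750 Ω, ∠Z = 11.0°

2750 Ω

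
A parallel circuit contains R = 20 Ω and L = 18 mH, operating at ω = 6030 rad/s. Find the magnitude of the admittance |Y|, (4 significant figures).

X_L = ωL = 108.5 Ω
Parallel: admittances add. Y = 1/R + 1/(jωL)
Y = (0.05000 − j0.009213) S
|Y| = 0.05084 S → |Z| = 1/|Y| = 19.67 Ω, ∠Z = −∠Y = 10.44°

50.84 mS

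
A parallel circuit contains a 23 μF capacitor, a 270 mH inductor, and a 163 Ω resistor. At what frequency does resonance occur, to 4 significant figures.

63.87 Hz

ω₀ = 1/√(LC) = 1/√(0.27 × 2.3e-05) = 401.3 rad/s
f₀ = ω₀/(2π) = 63.87 Hz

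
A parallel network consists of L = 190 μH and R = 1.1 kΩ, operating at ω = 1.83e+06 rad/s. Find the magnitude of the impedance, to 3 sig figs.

X_L = ωL = 348 Ω
Parallel: admittances add. Y = 1/R + 1/(jωL)
Y = (0.000909 − j0.00288) S
|Y| = 0.00302 S → |Z| = 1/|Y| = 332 Ω, ∠Z = −∠Y = 72.5°

332 Ω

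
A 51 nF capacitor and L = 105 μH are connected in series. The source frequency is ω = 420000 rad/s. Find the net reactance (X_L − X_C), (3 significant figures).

X_L = ωL = 44.1 Ω
X_C = 1/(ωC) = 46.7 Ω
X = 44.1 − 46.7 = -2.59 Ω

-2.59 Ω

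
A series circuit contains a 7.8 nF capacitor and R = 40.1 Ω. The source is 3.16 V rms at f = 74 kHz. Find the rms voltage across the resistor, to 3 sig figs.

ω = 2πf = 465000 rad/s
X_C = 1/(ωC) = 276 Ω
Z = 40.1 − j276 Ω
|Z| = √(40.1² + 276²) = 279 Ω
I = V/|Z| = 11.3 mA
V_R = I·|Z_R| = 0.0113 × 40.1 = 0.455 V

0.455 V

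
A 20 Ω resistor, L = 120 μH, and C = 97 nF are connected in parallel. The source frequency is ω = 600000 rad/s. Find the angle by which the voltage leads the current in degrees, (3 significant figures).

-41.5°

X_L = ωL = 72.0 Ω
X_C = 1/(ωC) = 17.2 Ω
Parallel: admittances add. Y = 1/R + 1/(jωL) + jωC
Y = (0.0500 + j0.0443) S
|Y| = 0.0668 S → |Z| = 1/|Y| = 15.0 Ω, ∠Z = −∠Y = -41.5°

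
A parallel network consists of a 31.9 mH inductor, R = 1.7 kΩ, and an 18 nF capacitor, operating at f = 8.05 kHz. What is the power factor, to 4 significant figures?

0.8965

ω = 2πf = 50580 rad/s
X_L = ωL = 1613 Ω
X_C = 1/(ωC) = 1098 Ω
Parallel: admittances add. Y = 1/R + 1/(jωL) + jωC
Y = (0.0005882 + j0.0002907) S
|Y| = 0.0006561 S → |Z| = 1/|Y| = 1524 Ω, ∠Z = −∠Y = -26.29°
cos φ = cos(-26.29°) = 0.8965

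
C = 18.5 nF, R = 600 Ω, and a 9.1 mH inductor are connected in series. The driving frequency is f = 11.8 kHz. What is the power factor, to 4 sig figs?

ω = 2πf = 74140 rad/s
X_L = ωL = 674.7 Ω
X_C = 1/(ωC) = 729.1 Ω
Net reactance X = X_L − X_C = -54.38 Ω
Z = 600.0 − j54.38 Ω
|Z| = √(600.0² + 54.38²) = 602.5 Ω
∠Z = arctan(-54.38/600.0) = -5.178°
cos φ = cos(-5.178°) = 0.9959

0.9959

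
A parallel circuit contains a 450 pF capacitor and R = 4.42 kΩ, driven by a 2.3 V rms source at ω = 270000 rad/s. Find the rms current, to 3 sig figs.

591 μA

X_C = 1/(ωC) = 8230 Ω
Parallel: admittances add. Y = 1/R + jωC
Y = (0.000226 + j0.000121) S
|Y| = 0.000257 S → |Z| = 1/|Y| = 3890 Ω, ∠Z = −∠Y = -28.2°
I = V/|Z| = 2.3/3890 = 591 μA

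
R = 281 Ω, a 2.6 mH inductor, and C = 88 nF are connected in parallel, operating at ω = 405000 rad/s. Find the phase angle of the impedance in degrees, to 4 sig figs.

X_L = ωL = 1053 Ω
X_C = 1/(ωC) = 28.06 Ω
Parallel: admittances add. Y = 1/R + 1/(jωL) + jωC
Y = (0.003559 + j0.03469) S
|Y| = 0.03487 S → |Z| = 1/|Y| = 28.68 Ω, ∠Z = −∠Y = -84.14°

-84.14°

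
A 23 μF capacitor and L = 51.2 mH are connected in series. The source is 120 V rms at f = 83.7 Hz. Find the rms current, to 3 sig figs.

2.15 A

ω = 2πf = 525.9 rad/s
X_L = ωL = 26.9 Ω
X_C = 1/(ωC) = 82.7 Ω
Net reactance X = X_L − X_C = -55.7 Ω
Z = − j55.7 Ω
|Z| = √(0² + 55.7²) = 55.7 Ω
I = V/|Z| = 120/55.7 = 2.15 A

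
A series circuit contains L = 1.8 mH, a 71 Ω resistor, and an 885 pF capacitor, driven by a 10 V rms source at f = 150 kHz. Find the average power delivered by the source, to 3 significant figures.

28.1 mW

ω = 2πf = 942500 rad/s
X_L = ωL = 1700 Ω
X_C = 1/(ωC) = 1200 Ω
Net reactance X = X_L − X_C = 498 Ω
Z = 71.0 + j498 Ω
|Z| = √(71.0² + 498²) = 503 Ω
∠Z = arctan(498/71.0) = 81.9°
I = V/|Z| = 19.9 mA
P = VI cos φ = 10 × 0.0199 × cos(81.9°) = 28.1 mW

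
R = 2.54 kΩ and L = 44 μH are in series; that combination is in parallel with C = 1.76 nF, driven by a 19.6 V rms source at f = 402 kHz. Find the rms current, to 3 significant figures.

ω = 2πf = 2.526e+06 rad/s
X_L = ωL = 111 Ω
X_C = 1/(ωC) = 225 Ω
Branch 1 (R+jX_L): Z₁ = 2540 + j111 Ω, |Z₁| = 2540 Ω
Branch 2 (−jX_C): Z₂ = −j225 Ω
Parallel: Z = Z₁Z₂/(Z₁+Z₂), |Z| = 225 Ω, ∠Z = -84.9°
I = V/|Z| = 19.6/225 = 87.1 mA

87.1 mA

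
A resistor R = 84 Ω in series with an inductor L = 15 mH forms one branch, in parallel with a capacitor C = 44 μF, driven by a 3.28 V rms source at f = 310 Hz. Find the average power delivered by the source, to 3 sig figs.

114 mW

ω = 2πf = 1948 rad/s
X_L = ωL = 29.2 Ω
X_C = 1/(ωC) = 11.7 Ω
Branch 1 (R+jX_L): Z₁ = 84.0 + j29.2 Ω, |Z₁| = 88.9 Ω
Branch 2 (−jX_C): Z₂ = −j11.7 Ω
Parallel: Z = Z₁Z₂/(Z₁+Z₂), |Z| = 12.1 Ω, ∠Z = -82.6°
I = V/|Z| = 271 mA
P = VI cos φ = 3.28 × 0.271 × cos(-82.6°) = 114 mW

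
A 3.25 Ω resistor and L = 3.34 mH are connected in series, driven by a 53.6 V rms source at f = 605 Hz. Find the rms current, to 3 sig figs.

4.09 A

ω = 2πf = 3801 rad/s
X_L = ωL = 12.7 Ω
Z = 3.25 + j12.7 Ω
|Z| = √(3.25² + 12.7²) = 13.1 Ω
I = V/|Z| = 53.6/13.1 = 4.09 A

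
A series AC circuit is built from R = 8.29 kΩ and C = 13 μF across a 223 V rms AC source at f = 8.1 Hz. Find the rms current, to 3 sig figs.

ω = 2πf = 50.89 rad/s
X_C = 1/(ωC) = 1510 Ω
Z = 8290 − j1510 Ω
|Z| = √(8290² + 1510²) = 8430 Ω
I = V/|Z| = 223/8430 = 26.5 mA

26.5 mA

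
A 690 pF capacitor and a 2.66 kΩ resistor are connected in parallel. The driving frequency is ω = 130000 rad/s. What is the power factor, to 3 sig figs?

0.973

X_C = 1/(ωC) = 11100 Ω
Parallel: admittances add. Y = 1/R + jωC
Y = (0.000376 + j8.97e-05) S
|Y| = 0.000386 S → |Z| = 1/|Y| = 2590 Ω, ∠Z = −∠Y = -13.4°
cos φ = cos(-13.4°) = 0.973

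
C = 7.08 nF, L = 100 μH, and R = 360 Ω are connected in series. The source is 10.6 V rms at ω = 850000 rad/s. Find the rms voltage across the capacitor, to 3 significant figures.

4.77 V

X_L = ωL = 85.0 Ω
X_C = 1/(ωC) = 166 Ω
Net reactance X = X_L − X_C = -81.2 Ω
Z = 360 − j81.2 Ω
|Z| = √(360² + 81.2²) = 369 Ω
I = V/|Z| = 28.7 mA
V_C = I·|Z_C| = 0.0287 × 166 = 4.77 V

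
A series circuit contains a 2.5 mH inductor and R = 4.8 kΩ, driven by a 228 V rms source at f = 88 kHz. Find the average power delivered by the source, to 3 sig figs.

10.0 W

ω = 2πf = 552900 rad/s
X_L = ωL = 1380 Ω
Z = 4800 + j1380 Ω
|Z| = √(4800² + 1380²) = 5000 Ω
∠Z = arctan(1380/4800) = 16.1°
I = V/|Z| = 45.6 mA
P = VI cos φ = 228 × 0.0456 × cos(16.1°) = 10.0 W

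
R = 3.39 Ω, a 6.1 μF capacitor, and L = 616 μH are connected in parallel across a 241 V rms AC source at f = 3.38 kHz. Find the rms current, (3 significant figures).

ω = 2πf = 21240 rad/s
X_L = ωL = 13.1 Ω
X_C = 1/(ωC) = 7.72 Ω
Parallel: admittances add. Y = 1/R + 1/(jωL) + jωC
Y = (0.295 + j0.0531) S
|Y| = 0.300 S → |Z| = 1/|Y| = 3.34 Ω, ∠Z = −∠Y = -10.2°
I = V/|Z| = 241/3.34 = 72.2 A

72.2 A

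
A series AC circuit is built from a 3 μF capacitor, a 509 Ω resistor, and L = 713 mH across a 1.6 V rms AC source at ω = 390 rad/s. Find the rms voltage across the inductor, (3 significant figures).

X_L = ωL = 278 Ω
X_C = 1/(ωC) = 855 Ω
Net reactance X = X_L − X_C = -577 Ω
Z = 509 − j577 Ω
|Z| = √(509² + 577²) = 769 Ω
I = V/|Z| = 2.08 mA
V_L = I·|Z_L| = 0.00208 × 278 = 0.578 V

0.578 V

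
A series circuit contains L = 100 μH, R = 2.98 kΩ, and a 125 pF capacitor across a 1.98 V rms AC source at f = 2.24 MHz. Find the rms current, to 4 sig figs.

ω = 2πf = 1.407e+07 rad/s
X_L = ωL = 1407 Ω
X_C = 1/(ωC) = 568.4 Ω
Net reactance X = X_L − X_C = 839.0 Ω
Z = 2980 + j839.0 Ω
|Z| = √(2980² + 839.0²) = 3096 Ω
I = V/|Z| = 1.98/3096 = 639.6 μA

639.6 μA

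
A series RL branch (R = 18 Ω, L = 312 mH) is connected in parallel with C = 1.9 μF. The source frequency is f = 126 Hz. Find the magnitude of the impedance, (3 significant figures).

394 Ω

ω = 2πf = 791.7 rad/s
X_L = ωL = 247 Ω
X_C = 1/(ωC) = 665 Ω
Branch 1 (R+jX_L): Z₁ = 18.0 + j247 Ω, |Z₁| = 248 Ω
Branch 2 (−jX_C): Z₂ = −j665 Ω
Parallel: Z = Z₁Z₂/(Z₁+Z₂), |Z| = 394 Ω, ∠Z = 83.4°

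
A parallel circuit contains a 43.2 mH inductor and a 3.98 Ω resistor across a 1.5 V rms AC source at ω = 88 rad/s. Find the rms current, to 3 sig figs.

X_L = ωL = 3.80 Ω
Parallel: admittances add. Y = 1/R + 1/(jωL)
Y = (0.251 − j0.263) S
|Y| = 0.364 S → |Z| = 1/|Y| = 2.75 Ω, ∠Z = −∠Y = 46.3°
I = V/|Z| = 1.5/2.75 = 546 mA

546 mA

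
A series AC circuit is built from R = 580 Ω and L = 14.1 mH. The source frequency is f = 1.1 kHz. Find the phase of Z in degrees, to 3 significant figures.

9.54°

ω = 2πf = 6912 rad/s
X_L = ωL = 97.5 Ω
Z = 580 + j97.5 Ω
|Z| = √(580² + 97.5²) = 588 Ω
∠Z = arctan(97.5/580) = 9.54°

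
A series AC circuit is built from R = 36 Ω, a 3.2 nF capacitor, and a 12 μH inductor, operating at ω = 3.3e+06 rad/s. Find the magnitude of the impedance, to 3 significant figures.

65.8 Ω

X_L = ωL = 39.6 Ω
X_C = 1/(ωC) = 94.7 Ω
Net reactance X = X_L − X_C = -55.1 Ω
Z = 36.0 − j55.1 Ω
|Z| = √(36.0² + 55.1²) = 65.8 Ω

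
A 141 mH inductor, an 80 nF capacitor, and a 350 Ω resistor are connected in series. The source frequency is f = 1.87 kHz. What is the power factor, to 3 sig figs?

0.508

ω = 2πf = 11750 rad/s
X_L = ωL = 1660 Ω
X_C = 1/(ωC) = 1060 Ω
Net reactance X = X_L − X_C = 593 Ω
Z = 350 + j593 Ω
|Z| = √(350² + 593²) = 688 Ω
∠Z = arctan(593/350) = 59.4°
cos φ = cos(59.4°) = 0.508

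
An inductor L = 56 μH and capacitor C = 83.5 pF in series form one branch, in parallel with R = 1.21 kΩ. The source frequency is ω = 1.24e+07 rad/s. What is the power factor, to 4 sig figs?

X_L = ωL = 694.4 Ω
X_C = 1/(ωC) = 965.8 Ω
Branch 1: Z₁ = R = 1210 Ω
Branch 2 (series LC): Z₂ = j(X_L − X_C) = −j271.4 Ω
Parallel: Z = Z₁Z₂/(Z₁+Z₂), |Z| = 264.8 Ω, ∠Z = -77.36°
cos φ = cos(-77.36°) = 0.2189

0.2189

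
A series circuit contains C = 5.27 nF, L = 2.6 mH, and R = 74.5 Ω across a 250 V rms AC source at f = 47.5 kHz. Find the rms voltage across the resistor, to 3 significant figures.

ω = 2πf = 298500 rad/s
X_L = ωL = 776 Ω
X_C = 1/(ωC) = 636 Ω
Net reactance X = X_L − X_C = 140 Ω
Z = 74.5 + j140 Ω
|Z| = √(74.5² + 140²) = 159 Ω
I = V/|Z| = 1.57 A
V_R = I·|Z_R| = 1.57 × 74.5 = 117 V

117 V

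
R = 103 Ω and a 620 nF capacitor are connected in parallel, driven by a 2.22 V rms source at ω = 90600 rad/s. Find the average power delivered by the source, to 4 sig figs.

47.85 mW

X_C = 1/(ωC) = 17.80 Ω
Parallel: admittances add. Y = 1/R + jωC
Y = (0.009709 + j0.05617) S
|Y| = 0.05700 S → |Z| = 1/|Y| = 17.54 Ω, ∠Z = −∠Y = -80.19°
I = V/|Z| = 126.6 mA
P = VI cos φ = 2.22 × 0.1266 × cos(-80.19°) = 47.85 mW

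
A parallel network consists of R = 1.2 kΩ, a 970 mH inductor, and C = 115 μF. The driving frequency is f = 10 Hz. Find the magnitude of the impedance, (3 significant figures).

ω = 2πf = 62.83 rad/s
X_L = ωL = 60.9 Ω
X_C = 1/(ωC) = 138 Ω
Parallel: admittances add. Y = 1/R + 1/(jωL) + jωC
Y = (0.000833 − j0.00918) S
|Y| = 0.00922 S → |Z| = 1/|Y| = 108 Ω, ∠Z = −∠Y = 84.8°

108 Ω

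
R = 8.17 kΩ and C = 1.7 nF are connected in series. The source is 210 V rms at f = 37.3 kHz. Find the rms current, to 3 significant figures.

24.6 mA

ω = 2πf = 234400 rad/s
X_C = 1/(ωC) = 2510 Ω
Z = 8170 − j2510 Ω
|Z| = √(8170² + 2510²) = 8550 Ω
I = V/|Z| = 210/8550 = 24.6 mA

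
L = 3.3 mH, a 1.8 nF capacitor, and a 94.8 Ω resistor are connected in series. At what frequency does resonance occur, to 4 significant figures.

ω₀ = 1/√(LC) = 1/√(0.0033 × 1.8e-09) = 410300 rad/s
f₀ = ω₀/(2π) = 65.30 kHz

65.30 kHz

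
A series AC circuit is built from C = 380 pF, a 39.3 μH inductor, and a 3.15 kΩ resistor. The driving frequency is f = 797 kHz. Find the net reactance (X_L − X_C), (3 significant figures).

ω = 2πf = 5.008e+06 rad/s
X_L = ωL = 197 Ω
X_C = 1/(ωC) = 526 Ω
X = 197 − 526 = -329 Ω

-329 Ω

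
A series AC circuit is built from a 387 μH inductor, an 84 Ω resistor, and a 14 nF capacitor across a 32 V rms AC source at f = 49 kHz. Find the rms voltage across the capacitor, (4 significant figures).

ω = 2πf = 307900 rad/s
X_L = ωL = 119.1 Ω
X_C = 1/(ωC) = 232.0 Ω
Net reactance X = X_L − X_C = -112.9 Ω
Z = 84.00 − j112.9 Ω
|Z| = √(84.00² + 112.9²) = 140.7 Ω
I = V/|Z| = 227.5 mA
V_C = I·|Z_C| = 0.2275 × 232.0 = 52.77 V

52.77 V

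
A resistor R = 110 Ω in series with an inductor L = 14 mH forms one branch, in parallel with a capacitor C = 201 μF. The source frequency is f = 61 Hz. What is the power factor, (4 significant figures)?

0.1176

ω = 2πf = 383.3 rad/s
X_L = ωL = 5.366 Ω
X_C = 1/(ωC) = 12.98 Ω
Branch 1 (R+jX_L): Z₁ = 110.0 + j5.366 Ω, |Z₁| = 110.1 Ω
Branch 2 (−jX_C): Z₂ = −j12.98 Ω
Parallel: Z = Z₁Z₂/(Z₁+Z₂), |Z| = 12.96 Ω, ∠Z = -83.25°
cos φ = cos(-83.25°) = 0.1176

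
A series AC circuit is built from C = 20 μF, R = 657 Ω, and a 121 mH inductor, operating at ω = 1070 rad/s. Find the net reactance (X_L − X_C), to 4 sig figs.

X_L = ωL = 129.5 Ω
X_C = 1/(ωC) = 46.73 Ω
X = 129.5 − 46.73 = 82.74 Ω

82.74 Ω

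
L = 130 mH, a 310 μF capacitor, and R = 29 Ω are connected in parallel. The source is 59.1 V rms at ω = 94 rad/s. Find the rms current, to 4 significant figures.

X_L = ωL = 12.22 Ω
X_C = 1/(ωC) = 34.32 Ω
Parallel: admittances add. Y = 1/R + 1/(jωL) + jωC
Y = (0.03448 − j0.05269) S
|Y| = 0.06297 S → |Z| = 1/|Y| = 15.88 Ω, ∠Z = −∠Y = 56.80°
I = V/|Z| = 59.1/15.88 = 3.722 A

3.722 A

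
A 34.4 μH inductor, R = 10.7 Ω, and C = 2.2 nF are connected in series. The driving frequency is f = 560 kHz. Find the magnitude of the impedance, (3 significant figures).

13.4 Ω

ω = 2πf = 3.519e+06 rad/s
X_L = ωL = 121 Ω
X_C = 1/(ωC) = 129 Ω
Net reactance X = X_L − X_C = -8.14 Ω
Z = 10.7 − j8.14 Ω
|Z| = √(10.7² + 8.14²) = 13.4 Ω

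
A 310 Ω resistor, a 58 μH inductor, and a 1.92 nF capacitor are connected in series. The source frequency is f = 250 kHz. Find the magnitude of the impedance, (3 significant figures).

392 Ω

ω = 2πf = 1.571e+06 rad/s
X_L = ωL = 91.1 Ω
X_C = 1/(ωC) = 332 Ω
Net reactance X = X_L − X_C = -240 Ω
Z = 310 − j240 Ω
|Z| = √(310² + 240²) = 392 Ω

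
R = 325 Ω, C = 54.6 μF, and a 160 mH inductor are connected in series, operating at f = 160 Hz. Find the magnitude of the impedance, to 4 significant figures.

ω = 2πf = 1005 rad/s
X_L = ωL = 160.8 Ω
X_C = 1/(ωC) = 18.22 Ω
Net reactance X = X_L − X_C = 142.6 Ω
Z = 325.0 + j142.6 Ω
|Z| = √(325.0² + 142.6²) = 354.9 Ω

354.9 Ω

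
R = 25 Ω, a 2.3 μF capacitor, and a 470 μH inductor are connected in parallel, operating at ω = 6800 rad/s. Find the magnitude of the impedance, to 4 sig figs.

3.334 Ω

X_L = ωL = 3.196 Ω
X_C = 1/(ωC) = 63.94 Ω
Parallel: admittances add. Y = 1/R + 1/(jωL) + jωC
Y = (0.04000 − j0.2973) S
|Y| = 0.2999 S → |Z| = 1/|Y| = 3.334 Ω, ∠Z = −∠Y = 82.34°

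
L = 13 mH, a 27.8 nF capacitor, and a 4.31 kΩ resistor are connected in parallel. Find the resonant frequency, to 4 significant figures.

8.372 kHz

ω₀ = 1/√(LC) = 1/√(0.013 × 2.78e-08) = 52600 rad/s
f₀ = ω₀/(2π) = 8.372 kHz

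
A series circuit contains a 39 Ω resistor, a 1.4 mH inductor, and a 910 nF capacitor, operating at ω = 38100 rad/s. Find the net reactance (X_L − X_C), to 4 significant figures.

X_L = ωL = 53.34 Ω
X_C = 1/(ωC) = 28.84 Ω
X = 53.34 − 28.84 = 24.50 Ω

24.50 Ω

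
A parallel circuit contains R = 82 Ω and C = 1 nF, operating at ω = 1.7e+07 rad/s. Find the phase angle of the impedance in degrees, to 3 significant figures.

X_C = 1/(ωC) = 58.8 Ω
Parallel: admittances add. Y = 1/R + jωC
Y = (0.0122 + j0.0170) S
|Y| = 0.0209 S → |Z| = 1/|Y| = 47.8 Ω, ∠Z = −∠Y = -54.3°

-54.3°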